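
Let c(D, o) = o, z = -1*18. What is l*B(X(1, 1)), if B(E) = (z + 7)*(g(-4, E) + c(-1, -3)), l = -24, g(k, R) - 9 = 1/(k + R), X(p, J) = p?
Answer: 1496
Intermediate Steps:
z = -18
g(k, R) = 9 + 1/(R + k) (g(k, R) = 9 + 1/(k + R) = 9 + 1/(R + k))
B(E) = 33 - 11*(-35 + 9*E)/(-4 + E) (B(E) = (-18 + 7)*((1 + 9*E + 9*(-4))/(E - 4) - 3) = -11*((1 + 9*E - 36)/(-4 + E) - 3) = -11*((-35 + 9*E)/(-4 + E) - 3) = -11*(-3 + (-35 + 9*E)/(-4 + E)) = 33 - 11*(-35 + 9*E)/(-4 + E))
l*B(X(1, 1)) = -264*(23 - 6*1)/(-4 + 1) = -264*(23 - 6)/(-3) = -264*(-1)*17/3 = -24*(-187/3) = 1496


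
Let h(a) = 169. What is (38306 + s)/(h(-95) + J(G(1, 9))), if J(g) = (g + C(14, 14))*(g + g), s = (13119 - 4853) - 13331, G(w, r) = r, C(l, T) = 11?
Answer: 33241/529 ≈ 62.837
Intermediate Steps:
s = -5065 (s = 8266 - 13331 = -5065)
J(g) = 2*g*(11 + g) (J(g) = (g + 11)*(g + g) = (11 + g)*(2*g) = 2*g*(11 + g))
(38306 + s)/(h(-95) + J(G(1, 9))) = (38306 - 5065)/(169 + 2*9*(11 + 9)) = 33241/(169 + 2*9*20) = 33241/(169 + 360) = 33241/529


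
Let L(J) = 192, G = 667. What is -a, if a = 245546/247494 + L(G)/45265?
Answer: -5581079269/5601407955 ≈ -0.99637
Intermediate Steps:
a = 5581079269/5601407955 (a = 245546/247494 + 192/45265 = 245546*(1/247494) + 192*(1/45265) = 122773/123747 + 192/45265 = 5581079269/5601407955 ≈ 0.99637)
-a = -1*5581079269/5601407955 = -5581079269/5601407955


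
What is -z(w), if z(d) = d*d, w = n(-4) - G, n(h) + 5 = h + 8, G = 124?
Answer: -15625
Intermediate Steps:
n(h) = 3 + h (n(h) = -5 + (h + 8) = -5 + (8 + h) = 3 + h)
w = -125 (w = (3 - 4) - 1*124 = -1 - 124 = -125)
z(d) = d²
-z(w) = -1*(-125)² = -1*15625 = -15625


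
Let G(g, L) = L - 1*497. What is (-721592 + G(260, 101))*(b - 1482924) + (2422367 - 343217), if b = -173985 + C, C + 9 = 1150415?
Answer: 365691167114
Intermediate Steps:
C = 1150406 (C = -9 + 1150415 = 1150406)
b = 976421 (b = -173985 + 1150406 = 976421)
G(g, L) = -497 + L (G(g, L) = L - 497 = -497 + L)
(-721592 + G(260, 101))*(b - 1482924) + (2422367 - 343217) = (-721592 + (-497 + 101))*(976421 - 1482924) + (2422367 - 343217) = (-721592 - 396)*(-506503) + 2079150 = -721988*(-506503) + 2079150 = 365689087964 + 2079150 = 365691167114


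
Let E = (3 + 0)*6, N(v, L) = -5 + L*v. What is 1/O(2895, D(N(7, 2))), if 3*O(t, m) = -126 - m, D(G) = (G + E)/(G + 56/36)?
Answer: -95/4071 ≈ -0.023336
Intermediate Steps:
E = 18 (E = 3*6 = 18)
D(G) = (18 + G)/(14/9 + G) (D(G) = (G + 18)/(G + 56/36) = (18 + G)/(G + 56*(1/36)) = (18 + G)/(G + 14/9) = (18 + G)/(14/9 + G))
O(t, m) = -42 - m/3 (O(t, m) = (-126 - m)/3 = -42 - m/3)
1/O(2895, D(N(7, 2))) = 1/(-42 - 3*(18 + (-5 + 2*7))/(14 + 9*(-5 + 2*7))) = 1/(-42 - 3*(18 + (-5 + 14))/(14 + 9*(-5 + 14))) = 1/(-42 - 3*(18 + 9)/(14 + 9*9)) = 1/(-42 - 3*27/(14 + 81)) = 1/(-42 - 3*27/95) = 1/(-42 - 1/3*243/95) = 1/(-42 - 81/95) = 1/(-4071/95) = -95/4071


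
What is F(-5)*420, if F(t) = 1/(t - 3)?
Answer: -105/2 ≈ -52.500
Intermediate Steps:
F(t) = 1/(-3 + t)
F(-5)*420 = 420/(-3 - 5) = 420/(-8) = -⅛*420 = -105/2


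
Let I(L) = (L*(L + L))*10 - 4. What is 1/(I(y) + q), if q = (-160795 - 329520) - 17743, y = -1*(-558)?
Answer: 1/5719218 ≈ 1.7485e-7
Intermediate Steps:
y = 558
I(L) = -4 + 20*L**2 (I(L) = (L*(2*L))*10 - 4 = (2*L**2)*10 - 4 = 20*L**2 - 4 = -4 + 20*L**2)
q = -508058 (q = -490315 - 17743 = -508058)
1/(I(y) + q) = 1/((-4 + 20*558**2) - 508058) = 1/((-4 + 20*311364) - 508058) = 1/((-4 + 6227280) - 508058) = 1/(6227276 - 508058) = 1/5719218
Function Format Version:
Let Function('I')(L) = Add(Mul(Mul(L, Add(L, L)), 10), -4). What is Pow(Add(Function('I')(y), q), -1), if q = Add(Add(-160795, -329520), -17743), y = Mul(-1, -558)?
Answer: Rational(1, 5719218) ≈ 1.7485e-7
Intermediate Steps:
y = 558
Function('I')(L) = Add(-4, Mul(20, Pow(L, 2))) (Function('I')(L) = Add(Mul(Mul(L, Mul(2, L)), 10), -4) = Add(Mul(Mul(2, Pow(L, 2)), 10), -4) = Add(Mul(20, Pow(L, 2)), -4) = Add(-4, Mul(20, Pow(L, 2))))
q = -508058 (q = Add(-490315, -17743) = -508058)
Pow(Add(Function('I')(y), q), -1) = Pow(Add(Add(-4, Mul(20, Pow(558, 2))), -508058), -1) = Pow(Add(Add(-4, Mul(20, 311364)), -508058), -1) = Pow(Add(Add(-4, 6227280), -508058), -1) = Pow(Add(6227276, -508058), -1) = Pow(5719218, -1) = Rational(1, 5719218)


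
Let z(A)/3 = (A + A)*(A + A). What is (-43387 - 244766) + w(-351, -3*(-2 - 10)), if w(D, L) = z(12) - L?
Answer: -286461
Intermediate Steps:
z(A) = 12*A**2 (z(A) = 3*((A + A)*(A + A)) = 3*((2*A)*(2*A)) = 3*(4*A**2) = 12*A**2)
w(D, L) = 1728 - L (w(D, L) = 12*12**2 - L = 12*144 - L = 1728 - L)
(-43387 - 244766) + w(-351, -3*(-2 - 10)) = (-43387 - 244766) + (1728 - (-3)*(-2 - 10)) = -288153 + (1728 - (-3)*(-12)) = -288153 + (1728 - 1*36) = -288153 + (1728 - 36) = -288153 + 1692 = -286461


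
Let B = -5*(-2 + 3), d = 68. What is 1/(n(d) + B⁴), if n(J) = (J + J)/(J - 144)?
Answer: 19/11841 ≈ 0.0016046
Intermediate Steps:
n(J) = 2*J/(-144 + J) (n(J) = (2*J)/(-144 + J) = 2*J/(-144 + J))
B = -5 (B = -5*1 = -5)
1/(n(d) + B⁴) = 1/(2*68/(-144 + 68) + (-5)⁴) = 1/(2*68/(-76) + 625) = 1/(2*68*(-1/76) + 625) = 1/(-34/19 + 625) = 1/(11841/19) = 19/11841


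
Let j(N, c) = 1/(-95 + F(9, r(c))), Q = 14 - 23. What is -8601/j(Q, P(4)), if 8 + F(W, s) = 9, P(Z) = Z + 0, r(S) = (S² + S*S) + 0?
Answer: 808494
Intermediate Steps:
r(S) = 2*S² (r(S) = (S² + S²) + 0 = 2*S² + 0 = 2*S²)
P(Z) = Z
F(W, s) = 1 (F(W, s) = -8 + 9 = 1)
Q = -9
j(N, c) = -1/94 (j(N, c) = 1/(-95 + 1) = 1/(-94) = -1/94)
-8601/j(Q, P(4)) = -8601/(-1/94) = -8601*(-94) = 808494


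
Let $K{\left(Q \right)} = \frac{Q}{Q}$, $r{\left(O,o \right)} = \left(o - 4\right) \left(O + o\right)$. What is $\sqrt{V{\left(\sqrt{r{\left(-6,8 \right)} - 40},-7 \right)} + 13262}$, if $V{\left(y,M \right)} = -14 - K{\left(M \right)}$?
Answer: $\sqrt{13247} \approx 115.1$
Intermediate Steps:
$r{\left(O,o \right)} = \left(-4 + o\right) \left(O + o\right)$
$K{\left(Q \right)} = 1$
$V{\left(y,M \right)} = -15$ ($V{\left(y,M \right)} = -14 - 1 = -15$)
$\sqrt{V{\left(\sqrt{r{\left(-6,8 \right)} - 40},-7 \right)} + 13262} = \sqrt{-15 + 13262} = \sqrt{13247}$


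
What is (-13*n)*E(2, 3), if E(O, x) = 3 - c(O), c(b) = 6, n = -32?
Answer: -1248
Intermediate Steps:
E(O, x) = -3 (E(O, x) = 3 - 1*6 = 3 - 6 = -3)
(-13*n)*E(2, 3) = -13*(-32)*(-3) = 416*(-3) = -1248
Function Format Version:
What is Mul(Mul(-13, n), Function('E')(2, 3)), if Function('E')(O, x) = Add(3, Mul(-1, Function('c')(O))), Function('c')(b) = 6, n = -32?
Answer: -1248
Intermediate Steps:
Function('E')(O, x) = -3 (Function('E')(O, x) = Add(3, Mul(-1, 6)) = Add(3, -6) = -3)
Mul(Mul(-13, n), Function('E')(2, 3)) = Mul(Mul(-13, -32), -3) = Mul(416, -3) = -1248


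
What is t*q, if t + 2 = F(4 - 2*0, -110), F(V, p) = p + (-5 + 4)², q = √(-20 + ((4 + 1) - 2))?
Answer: -111*I*√17 ≈ -457.66*I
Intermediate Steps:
q = I*√17 (q = √(-20 + (5 - 2)) = √(-20 + 3) = √(-17) = I*√17 ≈ 4.1231*I)
F(V, p) = 1 + p (F(V, p) = p + (-1)² = p + 1 = 1 + p)
t = -111 (t = -2 + (1 - 110) = -2 - 109 = -111)
t*q = -111*I*√17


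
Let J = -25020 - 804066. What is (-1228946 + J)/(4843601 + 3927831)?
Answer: -257254/1096429 ≈ -0.23463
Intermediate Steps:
J = -829086
(-1228946 + J)/(4843601 + 3927831) = (-1228946 - 829086)/(4843601 + 3927831) = -2058032/8771432 = -2058032*1/8771432 = -257254/1096429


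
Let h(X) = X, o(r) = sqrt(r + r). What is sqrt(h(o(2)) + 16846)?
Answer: 36*sqrt(13) ≈ 129.80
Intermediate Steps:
o(r) = sqrt(2)*sqrt(r) (o(r) = sqrt(2*r) = sqrt(2)*sqrt(r))
sqrt(h(o(2)) + 16846) = sqrt(sqrt(2)*sqrt(2) + 16846) = sqrt(2 + 16846) = sqrt(16848) = 36*sqrt(13)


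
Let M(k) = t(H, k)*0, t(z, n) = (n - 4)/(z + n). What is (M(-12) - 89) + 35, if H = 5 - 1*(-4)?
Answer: -54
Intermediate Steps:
H = 9 (H = 5 + 4 = 9)
t(z, n) = (-4 + n)/(n + z)
M(k) = 0 (M(k) = ((-4 + k)/(k + 9))*0 = ((-4 + k)/(9 + k))*0 = 0)
(M(-12) - 89) + 35 = (0 - 89) + 35 = -89 + 35 = -54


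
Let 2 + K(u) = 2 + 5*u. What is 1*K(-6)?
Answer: -30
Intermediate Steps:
K(u) = 5*u (K(u) = -2 + (2 + 5*u) = 5*u)
1*K(-6) = 1*(5*(-6)) = 1*(-30) = -30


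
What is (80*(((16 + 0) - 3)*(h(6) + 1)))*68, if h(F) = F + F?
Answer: 919360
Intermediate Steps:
h(F) = 2*F
(80*(((16 + 0) - 3)*(h(6) + 1)))*68 = (80*(((16 + 0) - 3)*(2*6 + 1)))*68 = (80*((16 - 3)*(12 + 1)))*68 = (80*(13*13))*68 = (80*169)*68 = 13520*68 = 919360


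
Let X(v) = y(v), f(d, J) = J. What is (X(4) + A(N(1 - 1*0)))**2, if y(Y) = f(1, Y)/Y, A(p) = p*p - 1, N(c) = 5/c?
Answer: 625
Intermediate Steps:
A(p) = -1 + p**2 (A(p) = p**2 - 1 = -1 + p**2)
y(Y) = 1 (y(Y) = Y/Y = 1)
X(v) = 1
(X(4) + A(N(1 - 1*0)))**2 = (1 + (-1 + (5/(1 - 1*0))**2))**2 = (1 + (-1 + (5/(1 + 0))**2))**2 = (1 + (-1 + (5/1)**2))**2 = (1 + (-1 + (5*1)**2))**2 = (1 + (-1 + 5**2))**2 = (1 + (-1 + 25))**2 = (1 + 24)**2 = 25**2 = 625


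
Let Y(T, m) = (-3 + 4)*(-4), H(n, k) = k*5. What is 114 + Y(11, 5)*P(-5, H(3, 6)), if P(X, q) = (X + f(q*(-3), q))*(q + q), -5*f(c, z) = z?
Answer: 2754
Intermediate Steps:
H(n, k) = 5*k
Y(T, m) = -4 (Y(T, m) = 1*(-4) = -4)
f(c, z) = -z/5
P(X, q) = 2*q*(X - q/5) (P(X, q) = (X - q/5)*(q + q) = (X - q/5)*(2*q) = 2*q*(X - q/5))
114 + Y(11, 5)*P(-5, H(3, 6)) = 114 - 8*5*6*(-5*6 + 5*(-5))/5 = 114 - 8*30*(-1*30 - 25)/5 = 114 - 8*30*(-30 - 25)/5 = 114 - 8*30*(-55)/5 = 114 - 4*(-660) = 114 + 2640 = 2754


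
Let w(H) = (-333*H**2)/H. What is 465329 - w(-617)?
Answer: 259868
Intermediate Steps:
w(H) = -333*H
465329 - w(-617) = 465329 - (-333)*(-617) = 465329 - 1*205461 = 465329 - 205461 = 259868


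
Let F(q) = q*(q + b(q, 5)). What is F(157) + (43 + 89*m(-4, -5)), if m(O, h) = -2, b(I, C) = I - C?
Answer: 48378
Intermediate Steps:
F(q) = q*(-5 + 2*q) (F(q) = q*(q + (q - 1*5)) = q*(q + (q - 5)) = q*(q + (-5 + q)) = q*(-5 + 2*q))
F(157) + (43 + 89*m(-4, -5)) = 157*(-5 + 2*157) + (43 + 89*(-2)) = 157*(-5 + 314) + (43 - 178) = 157*309 - 135 = 48513 - 135 = 48378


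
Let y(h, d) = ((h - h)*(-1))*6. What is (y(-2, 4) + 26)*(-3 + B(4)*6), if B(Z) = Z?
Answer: 546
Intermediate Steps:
y(h, d) = 0 (y(h, d) = (0*(-1))*6 = 0*6 = 0)
(y(-2, 4) + 26)*(-3 + B(4)*6) = (0 + 26)*(-3 + 4*6) = 26*(-3 + 24) = 26*21 = 546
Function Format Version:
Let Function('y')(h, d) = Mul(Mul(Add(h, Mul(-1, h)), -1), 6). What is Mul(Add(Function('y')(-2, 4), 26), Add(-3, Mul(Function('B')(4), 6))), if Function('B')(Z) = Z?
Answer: 546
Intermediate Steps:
Function('y')(h, d) = 0 (Function('y')(h, d) = Mul(Mul(0, -1), 6) = Mul(0, 6) = 0)
Mul(Add(Function('y')(-2, 4), 26), Add(-3, Mul(Function('B')(4), 6))) = Mul(Add(0, 26), Add(-3, Mul(4, 6))) = Mul(26, Add(-3, 24)) = Mul(26, 21) = 546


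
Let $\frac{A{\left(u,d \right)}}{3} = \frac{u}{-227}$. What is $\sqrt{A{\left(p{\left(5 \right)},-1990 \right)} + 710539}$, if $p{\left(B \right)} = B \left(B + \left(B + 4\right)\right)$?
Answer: $\frac{\sqrt{36613316461}}{227} \approx 842.93$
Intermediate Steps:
$p{\left(B \right)} = B \left(4 + 2 B\right)$ ($p{\left(B \right)} = B \left(B + \left(4 + B\right)\right) = B \left(4 + 2 B\right)$)
$A{\left(u,d \right)} = - \frac{3 u}{227}$ ($A{\left(u,d \right)} = 3 \frac{u}{-227} = 3 u \left(- \frac{1}{227}\right) = 3 \left(- \frac{u}{227}\right) = - \frac{3 u}{227}$)
$\sqrt{A{\left(p{\left(5 \right)},-1990 \right)} + 710539} = \sqrt{- \frac{3 \cdot 2 \cdot 5 \left(2 + 5\right)}{227} + 710539} = \sqrt{- \frac{3 \cdot 2 \cdot 5 \cdot 7}{227} + 710539} = \sqrt{\left(- \frac{3}{227}\right) 70 + 710539} = \sqrt{- \frac{210}{227} + 710539} = \sqrt{\frac{161292143}{227}} = \frac{\sqrt{36613316461}}{227}$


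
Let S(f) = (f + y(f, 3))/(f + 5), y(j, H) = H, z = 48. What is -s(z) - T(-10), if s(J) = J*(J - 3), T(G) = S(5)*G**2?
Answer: -2240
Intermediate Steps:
S(f) = (3 + f)/(5 + f) (S(f) = (f + 3)/(f + 5) = (3 + f)/(5 + f))
T(G) = 4*G**2/5 (T(G) = ((3 + 5)/(5 + 5))*G**2 = (8/10)*G**2 = ((1/10)*8)*G**2 = 4*G**2/5)
s(J) = J*(-3 + J)
-s(z) - T(-10) = -48*(-3 + 48) - 4*(-10)**2/5 = -48*45 - 4*100/5 = -1*2160 - 1*80 = -2160 - 80 = -2240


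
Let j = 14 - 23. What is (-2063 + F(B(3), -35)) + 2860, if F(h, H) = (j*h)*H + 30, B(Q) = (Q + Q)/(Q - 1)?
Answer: 1772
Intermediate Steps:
B(Q) = 2*Q/(-1 + Q) (B(Q) = (2*Q)/(-1 + Q) = 2*Q/(-1 + Q))
j = -9
F(h, H) = 30 - 9*H*h (F(h, H) = (-9*h)*H + 30 = -9*H*h + 30 = 30 - 9*H*h)
(-2063 + F(B(3), -35)) + 2860 = (-2063 + (30 - 9*(-35)*2*3/(-1 + 3))) + 2860 = (-2063 + (30 - 9*(-35)*2*3/2)) + 2860 = (-2063 + (30 - 9*(-35)*2*3*(1/2))) + 2860 = (-2063 + (30 - 9*(-35)*3)) + 2860 = (-2063 + (30 + 945)) + 2860 = (-2063 + 975) + 2860 = -1088 + 2860 = 1772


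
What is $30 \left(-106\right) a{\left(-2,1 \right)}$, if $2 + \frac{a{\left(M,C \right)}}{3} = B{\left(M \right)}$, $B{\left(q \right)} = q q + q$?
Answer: $0$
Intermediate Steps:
$B{\left(q \right)} = q + q^{2}$ ($B{\left(q \right)} = q^{2} + q = q + q^{2}$)
$a{\left(M,C \right)} = -6 + 3 M \left(1 + M\right)$
$30 \left(-106\right) a{\left(-2,1 \right)} = 30 \left(-106\right) \left(-6 + 3 \left(-2\right) \left(1 - 2\right)\right) = - 3180 \left(-6 + 3 \left(-2\right) \left(-1\right)\right) = - 3180 \left(-6 + 6\right) = \left(-3180\right) 0 = 0$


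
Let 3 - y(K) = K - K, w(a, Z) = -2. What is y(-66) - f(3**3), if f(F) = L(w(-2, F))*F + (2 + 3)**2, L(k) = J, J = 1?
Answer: -49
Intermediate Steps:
L(k) = 1
y(K) = 3 (y(K) = 3 - (K - K) = 3 - 1*0 = 3 + 0 = 3)
f(F) = 25 + F (f(F) = 1*F + (2 + 3)**2 = F + 5**2 = F + 25 = 25 + F)
y(-66) - f(3**3) = 3 - (25 + 3**3) = 3 - (25 + 27) = 3 - 1*52 = 3 - 52 = -49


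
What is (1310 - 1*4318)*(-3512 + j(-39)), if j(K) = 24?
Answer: 10491904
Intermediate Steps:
(1310 - 1*4318)*(-3512 + j(-39)) = (1310 - 1*4318)*(-3512 + 24) = (1310 - 4318)*(-3488) = -3008*(-3488) = 10491904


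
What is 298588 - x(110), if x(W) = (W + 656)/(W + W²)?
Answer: 1822879357/6105 ≈ 2.9859e+5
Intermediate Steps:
x(W) = (656 + W)/(W + W²)
298588 - x(110) = 298588 - (656 + 110)/(110*(1 + 110)) = 298588 - 766/(110*111) = 298588 - 1*383/6105 = 298588 - 383/6105 = 1822879357/6105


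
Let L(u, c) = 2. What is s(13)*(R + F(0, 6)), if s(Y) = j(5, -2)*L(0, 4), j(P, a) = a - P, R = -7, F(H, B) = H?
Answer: 98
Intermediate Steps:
s(Y) = -14 (s(Y) = (-2 - 1*5)*2 = (-2 - 5)*2 = -7*2 = -14)
s(13)*(R + F(0, 6)) = -14*(-7 + 0) = -14*(-7) = 98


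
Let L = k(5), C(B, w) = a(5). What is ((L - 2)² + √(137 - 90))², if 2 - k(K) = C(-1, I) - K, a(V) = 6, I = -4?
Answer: (1 + √47)² ≈ 61.711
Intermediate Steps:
C(B, w) = 6
k(K) = -4 + K (k(K) = 2 - (6 - K) = 2 + (-6 + K) = -4 + K)
L = 1 (L = -4 + 5 = 1)
((L - 2)² + √(137 - 90))² = ((1 - 2)² + √(137 - 90))² = ((-1)² + √47)² = (1 + √47)²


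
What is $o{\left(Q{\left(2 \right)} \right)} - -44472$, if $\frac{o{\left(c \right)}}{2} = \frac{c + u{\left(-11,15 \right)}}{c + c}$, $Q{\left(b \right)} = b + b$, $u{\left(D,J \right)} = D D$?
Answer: $\frac{178013}{4} \approx 44503.0$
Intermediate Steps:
$u{\left(D,J \right)} = D^{2}$
$Q{\left(b \right)} = 2 b$
$o{\left(c \right)} = \frac{121 + c}{c}$ ($o{\left(c \right)} = 2 \frac{c + \left(-11\right)^{2}}{c + c} = 2 \frac{c + 121}{2 c} = 2 \left(121 + c\right) \frac{1}{2 c} = 2 \frac{121 + c}{2 c} = \frac{121 + c}{c}$)
$o{\left(Q{\left(2 \right)} \right)} - -44472 = \frac{121 + 2 \cdot 2}{2 \cdot 2} - -44472 = \frac{121 + 4}{4} + 44472 = \frac{1}{4} \cdot 125 + 44472 = \frac{125}{4} + 44472 = \frac{178013}{4}$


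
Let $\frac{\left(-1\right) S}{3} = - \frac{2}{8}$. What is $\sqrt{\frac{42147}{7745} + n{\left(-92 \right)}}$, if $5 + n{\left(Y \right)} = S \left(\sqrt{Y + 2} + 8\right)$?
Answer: $\frac{\sqrt{1545654160 + 539865225 i \sqrt{10}}}{15490} \approx 2.8319 + 1.2562 i$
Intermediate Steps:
$S = \frac{3}{4}$ ($S = - 3 \left(- \frac{2}{8}\right) = - 3 \left(\left(-2\right) \frac{1}{8}\right) = \left(-3\right) \left(- \frac{1}{4}\right) = \frac{3}{4} \approx 0.75$)
$n{\left(Y \right)} = 1 + \frac{3 \sqrt{2 + Y}}{4}$ ($n{\left(Y \right)} = -5 + \frac{3 \left(\sqrt{Y + 2} + 8\right)}{4} = -5 + \frac{3 \left(\sqrt{2 + Y} + 8\right)}{4} = -5 + \frac{3 \left(8 + \sqrt{2 + Y}\right)}{4} = -5 + \left(6 + \frac{3 \sqrt{2 + Y}}{4}\right) = 1 + \frac{3 \sqrt{2 + Y}}{4}$)
$\sqrt{\frac{42147}{7745} + n{\left(-92 \right)}} = \sqrt{\frac{42147}{7745} + \left(1 + \frac{3 \sqrt{2 - 92}}{4}\right)} = \sqrt{42147 \cdot \frac{1}{7745} + \left(1 + \frac{3 \sqrt{-90}}{4}\right)} = \sqrt{\frac{42147}{7745} + \left(1 + \frac{3 \cdot 3 i \sqrt{10}}{4}\right)} = \sqrt{\frac{42147}{7745} + \left(1 + \frac{9 i \sqrt{10}}{4}\right)} = \sqrt{\frac{49892}{7745} + \frac{9 i \sqrt{10}}{4}}$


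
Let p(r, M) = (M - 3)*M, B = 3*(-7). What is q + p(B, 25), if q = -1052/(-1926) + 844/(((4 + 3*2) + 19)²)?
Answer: 446690788/809883 ≈ 551.55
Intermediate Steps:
B = -21
p(r, M) = M*(-3 + M) (p(r, M) = (-3 + M)*M = M*(-3 + M))
q = 1255138/809883 (q = -1052*(-1/1926) + 844/(((4 + 6) + 19)²) = 526/963 + 844/((10 + 19)²) = 526/963 + 844/(29²) = 526/963 + 844/841 = 1255138/809883 ≈ 1.5498)
q + p(B, 25) = 1255138/809883 + 25*(-3 + 25) = 1255138/809883 + 25*22 = 1255138/809883 + 550 = 446690788/809883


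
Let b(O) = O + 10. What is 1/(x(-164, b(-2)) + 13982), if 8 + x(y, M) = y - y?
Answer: 1/13974 ≈ 7.1561e-5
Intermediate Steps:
b(O) = 10 + O
x(y, M) = -8 (x(y, M) = -8 + (y - y) = -8 + 0 = -8)
1/(x(-164, b(-2)) + 13982) = 1/(-8 + 13982) = 1/13974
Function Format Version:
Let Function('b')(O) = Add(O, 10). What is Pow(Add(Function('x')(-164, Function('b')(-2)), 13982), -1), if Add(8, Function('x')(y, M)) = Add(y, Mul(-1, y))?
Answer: Rational(1, 13974) ≈ 7.1561e-5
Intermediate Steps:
Function('b')(O) = Add(10, O)
Function('x')(y, M) = -8 (Function('x')(y, M) = Add(-8, Add(y, Mul(-1, y))) = Add(-8, 0) = -8)
Pow(Add(Function('x')(-164, Function('b')(-2)), 13982), -1) = Pow(Add(-8, 13982), -1) = Pow(13974, -1) = Rational(1, 13974)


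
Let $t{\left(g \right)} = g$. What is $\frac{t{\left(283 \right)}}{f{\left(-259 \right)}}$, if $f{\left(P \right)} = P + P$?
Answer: $- \frac{283}{518} \approx -0.54633$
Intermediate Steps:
$f{\left(P \right)} = 2 P$
$\frac{t{\left(283 \right)}}{f{\left(-259 \right)}} = \frac{283}{2 \left(-259\right)} = \frac{283}{-518} = 283 \left(- \frac{1}{518}\right) = - \frac{283}{518}$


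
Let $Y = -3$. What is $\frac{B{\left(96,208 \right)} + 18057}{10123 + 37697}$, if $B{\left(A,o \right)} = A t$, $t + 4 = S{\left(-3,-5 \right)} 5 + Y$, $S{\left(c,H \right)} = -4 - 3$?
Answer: $\frac{935}{3188} \approx 0.29329$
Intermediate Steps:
$S{\left(c,H \right)} = -7$ ($S{\left(c,H \right)} = -4 - 3 = -7$)
$t = -42$ ($t = -4 - 38 = -42$)
$B{\left(A,o \right)} = - 42 A$ ($B{\left(A,o \right)} = A \left(-42\right) = - 42 A$)
$\frac{B{\left(96,208 \right)} + 18057}{10123 + 37697} = \frac{\left(-42\right) 96 + 18057}{10123 + 37697} = \frac{-4032 + 18057}{47820} = 14025 \cdot \frac{1}{47820} = \frac{935}{3188}$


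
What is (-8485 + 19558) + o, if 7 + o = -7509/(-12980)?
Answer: 143644189/12980 ≈ 11067.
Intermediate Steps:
o = -83351/12980 (o = -7 - 7509/(-12980) = -7 - 7509*(-1/12980) = -7 + 7509/12980 = -83351/12980 ≈ -6.4215)
(-8485 + 19558) + o = (-8485 + 19558) - 83351/12980 = 11073 - 83351/12980 = 143644189/12980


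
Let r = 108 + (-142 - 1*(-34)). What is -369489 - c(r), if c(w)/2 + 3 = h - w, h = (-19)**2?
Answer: -370205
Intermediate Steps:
h = 361
r = 0 (r = 108 + (-142 + 34) = 108 - 108 = 0)
c(w) = 716 - 2*w (c(w) = -6 + 2*(361 - w) = -6 + (722 - 2*w) = 716 - 2*w)
-369489 - c(r) = -369489 - (716 - 2*0) = -369489 - (716 + 0) = -369489 - 1*716 = -369489 - 716 = -370205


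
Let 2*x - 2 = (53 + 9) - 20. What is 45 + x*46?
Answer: 1057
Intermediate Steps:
x = 22 (x = 1 + ((53 + 9) - 20)/2 = 1 + (62 - 20)/2 = 1 + (1/2)*42 = 1 + 21 = 22)
45 + x*46 = 45 + 22*46 = 45 + 1012 = 1057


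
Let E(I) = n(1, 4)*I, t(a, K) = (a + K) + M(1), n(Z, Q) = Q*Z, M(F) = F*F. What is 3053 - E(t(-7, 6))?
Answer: 3053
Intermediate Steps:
M(F) = F**2
t(a, K) = 1 + K + a (t(a, K) = (a + K) + 1**2 = (K + a) + 1 = 1 + K + a)
E(I) = 4*I (E(I) = (4*1)*I = 4*I)
3053 - E(t(-7, 6)) = 3053 - 4*(1 + 6 - 7) = 3053 - 4*0 = 3053 - 1*0 = 3053 + 0 = 3053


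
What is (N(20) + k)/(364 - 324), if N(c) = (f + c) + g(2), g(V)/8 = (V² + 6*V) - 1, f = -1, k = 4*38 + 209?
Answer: 25/2 ≈ 12.500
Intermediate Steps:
k = 361 (k = 152 + 209 = 361)
g(V) = -8 + 8*V² + 48*V (g(V) = 8*((V² + 6*V) - 1) = 8*(-1 + V² + 6*V) = -8 + 8*V² + 48*V)
N(c) = 119 + c (N(c) = (-1 + c) + (-8 + 8*2² + 48*2) = (-1 + c) + (-8 + 8*4 + 96) = (-1 + c) + (-8 + 32 + 96) = (-1 + c) + 120 = 119 + c)
(N(20) + k)/(364 - 324) = ((119 + 20) + 361)/(364 - 324) = (139 + 361)/40 = 500*(1/40) = 25/2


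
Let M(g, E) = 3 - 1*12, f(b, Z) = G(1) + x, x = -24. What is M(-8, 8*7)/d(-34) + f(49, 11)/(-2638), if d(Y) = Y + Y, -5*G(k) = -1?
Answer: 63401/448460 ≈ 0.14137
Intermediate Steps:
G(k) = ⅕ (G(k) = -⅕*(-1) = ⅕)
d(Y) = 2*Y
f(b, Z) = -119/5 (f(b, Z) = ⅕ - 24 = -119/5)
M(g, E) = -9 (M(g, E) = 3 - 12 = -9)
M(-8, 8*7)/d(-34) + f(49, 11)/(-2638) = -9/(2*(-34)) - 119/5/(-2638) = -9/(-68) - 119/5*(-1/2638) = -9*(-1/68) + 119/13190 = 9/68 + 119/13190 = 63401/448460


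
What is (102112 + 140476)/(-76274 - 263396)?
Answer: -121294/169835 ≈ -0.71419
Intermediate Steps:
(102112 + 140476)/(-76274 - 263396) = 242588/(-339670) = 242588*(-1/339670) = -121294/169835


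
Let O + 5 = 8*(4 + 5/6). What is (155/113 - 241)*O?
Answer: -911626/113 ≈ -8067.5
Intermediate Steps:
O = 101/3 (O = -5 + 8*(4 + 5/6) = -5 + 8*(4 + 5*(⅙)) = -5 + 8*(4 + ⅚) = -5 + 8*(29/6) = -5 + 116/3 = 101/3 ≈ 33.667)
(155/113 - 241)*O = (155/113 - 241)*(101/3) = -27078/113*101/3 = -911626/113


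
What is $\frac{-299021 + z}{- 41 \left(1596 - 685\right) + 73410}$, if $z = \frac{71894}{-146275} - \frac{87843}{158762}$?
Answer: $- \frac{6944162497862603}{837394967581450} \approx -8.2926$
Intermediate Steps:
$z = - \frac{24263270053}{23222911550}$ ($z = 71894 \left(- \frac{1}{146275}\right) - \frac{87843}{158762} = - \frac{71894}{146275} - \frac{87843}{158762} = - \frac{24263270053}{23222911550} \approx -1.0448$)
$\frac{-299021 + z}{- 41 \left(1596 - 685\right) + 73410} = \frac{-299021 - \frac{24263270053}{23222911550}}{- 41 \left(1596 - 685\right) + 73410} = - \frac{6944162497862603}{23222911550 \left(\left(-41\right) 911 + 73410\right)} = - \frac{6944162497862603}{23222911550 \left(-37351 + 73410\right)} = - \frac{6944162497862603}{23222911550 \cdot 36059} = \left(- \frac{6944162497862603}{23222911550}\right) \frac{1}{36059} = - \frac{6944162497862603}{837394967581450}$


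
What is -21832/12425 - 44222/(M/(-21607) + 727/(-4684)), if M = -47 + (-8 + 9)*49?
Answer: 55608791378732176/195291888225 ≈ 2.8475e+5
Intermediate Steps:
M = 2 (M = -47 + 1*49 = -47 + 49 = 2)
-21832/12425 - 44222/(M/(-21607) + 727/(-4684)) = -21832/12425 - 44222/(2/(-21607) + 727/(-4684)) = -21832*1/12425 - 44222/(2*(-1/21607) + 727*(-1/4684)) = -21832/12425 - 44222/(-2/21607 - 727/4684) = -21832/12425 - 44222/(-15717657/101207188) = -21832/12425 - 44222*(-101207188/15717657) = -21832/12425 + 4475584267736/15717657 = 55608791378732176/195291888225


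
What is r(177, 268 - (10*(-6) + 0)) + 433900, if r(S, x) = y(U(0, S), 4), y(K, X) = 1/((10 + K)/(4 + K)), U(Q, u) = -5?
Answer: 2169499/5 ≈ 4.3390e+5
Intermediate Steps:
y(K, X) = (4 + K)/(10 + K) (y(K, X) = 1/((10 + K)/(4 + K)) = (4 + K)/(10 + K))
r(S, x) = -1/5 (r(S, x) = (4 - 5)/(10 - 5) = -1/5)
r(177, 268 - (10*(-6) + 0)) + 433900 = -1/5 + 433900 = 2169499/5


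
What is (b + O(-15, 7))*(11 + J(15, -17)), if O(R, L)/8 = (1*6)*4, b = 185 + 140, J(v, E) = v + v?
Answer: 21197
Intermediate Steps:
J(v, E) = 2*v
b = 325
O(R, L) = 192 (O(R, L) = 8*((1*6)*4) = 8*(6*4) = 8*24 = 192)
(b + O(-15, 7))*(11 + J(15, -17)) = (325 + 192)*(11 + 2*15) = 517*(11 + 30) = 517*41 = 21197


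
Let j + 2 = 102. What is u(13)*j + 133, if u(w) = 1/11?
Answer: 1563/11 ≈ 142.09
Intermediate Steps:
u(w) = 1/11
j = 100 (j = -2 + 102 = 100)
u(13)*j + 133 = (1/11)*100 + 133 = 100/11 + 133 = 1563/11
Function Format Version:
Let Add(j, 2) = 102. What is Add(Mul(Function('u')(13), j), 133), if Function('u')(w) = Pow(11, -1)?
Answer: Rational(1563, 11) ≈ 142.09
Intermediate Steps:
Function('u')(w) = Rational(1, 11)
j = 100 (j = Add(-2, 102) = 100)
Add(Mul(Function('u')(13), j), 133) = Add(Mul(Rational(1, 11), 100), 133) = Add(Rational(100, 11), 133) = Rational(1563, 11)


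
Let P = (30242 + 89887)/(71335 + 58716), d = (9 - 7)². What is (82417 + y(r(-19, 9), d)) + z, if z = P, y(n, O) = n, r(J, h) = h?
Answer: 10719703855/130051 ≈ 82427.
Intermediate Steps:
d = 4 (d = 2² = 4)
P = 120129/130051 ≈ 0.92371
z = 120129/130051 ≈ 0.92371
(82417 + y(r(-19, 9), d)) + z = (82417 + 9) + 120129/130051 = 82426 + 120129/130051 = 10719703855/130051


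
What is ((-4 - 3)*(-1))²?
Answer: 49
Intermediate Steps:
((-4 - 3)*(-1))² = (-7*(-1))² = 7² = 49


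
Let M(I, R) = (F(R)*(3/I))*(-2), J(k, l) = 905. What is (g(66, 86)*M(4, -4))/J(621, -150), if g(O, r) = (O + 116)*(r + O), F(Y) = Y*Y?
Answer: -663936/905 ≈ -733.63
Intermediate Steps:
F(Y) = Y²
M(I, R) = -6*R²/I (M(I, R) = (R²*(3/I))*(-2) = (3*R²/I)*(-2) = -6*R²/I)
g(O, r) = (116 + O)*(O + r)
(g(66, 86)*M(4, -4))/J(621, -150) = ((66² + 116*66 + 116*86 + 66*86)*(-6*(-4)²/4))/905 = ((4356 + 7656 + 9976 + 5676)*(-6*¼*16))*(1/905) = (27664*(-24))*(1/905) = -663936*1/905 = -663936/905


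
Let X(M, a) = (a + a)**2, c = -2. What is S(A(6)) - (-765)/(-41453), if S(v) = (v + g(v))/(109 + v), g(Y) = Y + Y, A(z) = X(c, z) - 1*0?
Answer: 17714151/10487609 ≈ 1.6891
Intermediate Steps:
X(M, a) = 4*a**2 (X(M, a) = (2*a)**2 = 4*a**2)
A(z) = 4*z**2 (A(z) = 4*z**2 - 1*0 = 4*z**2 + 0 = 4*z**2)
g(Y) = 2*Y
S(v) = 3*v/(109 + v) (S(v) = (v + 2*v)/(109 + v) = (3*v)/(109 + v) = 3*v/(109 + v))
S(A(6)) - (-765)/(-41453) = 3*(4*6**2)/(109 + 4*6**2) - (-765)/(-41453) = 3*(4*36)/(109 + 4*36) - (-765)*(-1)/41453 = 3*144/(109 + 144) - 1*765/41453 = 3*144/253 - 765/41453 = 3*144*(1/253) - 765/41453 = 432/253 - 765/41453 = 17714151/10487609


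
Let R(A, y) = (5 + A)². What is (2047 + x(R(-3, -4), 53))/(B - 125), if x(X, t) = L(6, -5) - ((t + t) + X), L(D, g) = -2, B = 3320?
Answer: 43/71 ≈ 0.60563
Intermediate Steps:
x(X, t) = -2 - X - 2*t (x(X, t) = -2 - ((t + t) + X) = -2 - (2*t + X) = -2 - (X + 2*t) = -2 + (-X - 2*t) = -2 - X - 2*t)
(2047 + x(R(-3, -4), 53))/(B - 125) = (2047 + (-2 - (5 - 3)² - 2*53))/(3320 - 125) = (2047 + (-2 - 1*2² - 106))/3195 = (2047 + (-2 - 1*4 - 106))*(1/3195) = (2047 + (-2 - 4 - 106))*(1/3195) = (2047 - 112)*(1/3195) = 1935*(1/3195) = 43/71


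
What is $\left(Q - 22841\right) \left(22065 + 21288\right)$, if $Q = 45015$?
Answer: $961309422$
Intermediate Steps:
$\left(Q - 22841\right) \left(22065 + 21288\right) = \left(45015 - 22841\right) \left(22065 + 21288\right) = 22174 \cdot 43353 = 961309422$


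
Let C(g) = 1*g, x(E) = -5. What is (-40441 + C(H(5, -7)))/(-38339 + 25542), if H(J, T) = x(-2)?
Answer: 40446/12797 ≈ 3.1606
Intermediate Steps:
H(J, T) = -5
C(g) = g
(-40441 + C(H(5, -7)))/(-38339 + 25542) = (-40441 - 5)/(-38339 + 25542) = -40446/(-12797) = -40446*(-1/12797) = 40446/12797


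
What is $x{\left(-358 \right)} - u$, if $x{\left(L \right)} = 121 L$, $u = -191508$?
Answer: $148190$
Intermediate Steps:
$x{\left(-358 \right)} - u = 121 \left(-358\right) - -191508 = -43318 + 191508 = 148190$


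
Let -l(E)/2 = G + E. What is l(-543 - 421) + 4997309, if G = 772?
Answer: 4997693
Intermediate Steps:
l(E) = -1544 - 2*E (l(E) = -2*(772 + E) = -1544 - 2*E)
l(-543 - 421) + 4997309 = (-1544 - 2*(-543 - 421)) + 4997309 = (-1544 - 2*(-964)) + 4997309 = (-1544 + 1928) + 4997309 = 384 + 4997309 = 4997693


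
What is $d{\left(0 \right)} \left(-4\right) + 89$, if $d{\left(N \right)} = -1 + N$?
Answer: $93$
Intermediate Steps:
$d{\left(0 \right)} \left(-4\right) + 89 = \left(-1 + 0\right) \left(-4\right) + 89 = \left(-1\right) \left(-4\right) + 89 = 4 + 89 = 93$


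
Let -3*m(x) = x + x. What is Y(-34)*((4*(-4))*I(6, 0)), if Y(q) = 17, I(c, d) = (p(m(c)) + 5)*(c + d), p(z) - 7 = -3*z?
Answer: -39168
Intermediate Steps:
m(x) = -2*x/3 (m(x) = -(x + x)/3 = -2*x/3)
p(z) = 7 - 3*z
I(c, d) = (12 + 2*c)*(c + d) (I(c, d) = ((7 - (-2)*c) + 5)*(c + d) = ((7 + 2*c) + 5)*(c + d) = (12 + 2*c)*(c + d))
Y(-34)*((4*(-4))*I(6, 0)) = 17*((4*(-4))*(2*6² + 12*6 + 12*0 + 2*6*0)) = 17*(-16*(2*36 + 72 + 0 + 0)) = 17*(-16*(72 + 72 + 0 + 0)) = 17*(-16*144) = 17*(-2304) = -39168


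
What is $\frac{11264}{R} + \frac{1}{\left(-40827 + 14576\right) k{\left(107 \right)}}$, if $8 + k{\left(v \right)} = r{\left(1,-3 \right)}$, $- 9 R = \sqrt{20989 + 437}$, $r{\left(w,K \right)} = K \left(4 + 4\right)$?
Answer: $\frac{1}{840032} - \frac{16896 \sqrt{21426}}{3571} \approx -692.57$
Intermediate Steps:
$r{\left(w,K \right)} = 8 K$ ($r{\left(w,K \right)} = K 8 = 8 K$)
$R = - \frac{\sqrt{21426}}{9}$ ($R = - \frac{\sqrt{20989 + 437}}{9} = - \frac{\sqrt{21426}}{9} \approx -16.264$)
$k{\left(v \right)} = -32$ ($k{\left(v \right)} = -8 + 8 \left(-3\right) = -8 - 24 = -32$)
$\frac{11264}{R} + \frac{1}{\left(-40827 + 14576\right) k{\left(107 \right)}} = \frac{11264}{\left(- \frac{1}{9}\right) \sqrt{21426}} + \frac{1}{\left(-40827 + 14576\right) \left(-32\right)} = 11264 \left(- \frac{3 \sqrt{21426}}{7142}\right) + \frac{1}{-26251} \left(- \frac{1}{32}\right) = - \frac{16896 \sqrt{21426}}{3571} - - \frac{1}{840032} = - \frac{16896 \sqrt{21426}}{3571} + \frac{1}{840032} = \frac{1}{840032} - \frac{16896 \sqrt{21426}}{3571}$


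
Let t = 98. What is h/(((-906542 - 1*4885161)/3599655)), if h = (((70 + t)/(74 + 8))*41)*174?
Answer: -52612557480/5791703 ≈ -9084.1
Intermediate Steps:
h = 14616 (h = (((70 + 98)/(74 + 8))*41)*174 = ((168/82)*41)*174 = ((168*(1/82))*41)*174 = ((84/41)*41)*174 = 84*174 = 14616)
h/(((-906542 - 1*4885161)/3599655)) = 14616/(((-906542 - 1*4885161)/3599655)) = 14616/(((-906542 - 4885161)*(1/3599655))) = 14616/((-5791703*1/3599655)) = 14616/(-5791703/3599655) = 14616*(-3599655/5791703) = -52612557480/5791703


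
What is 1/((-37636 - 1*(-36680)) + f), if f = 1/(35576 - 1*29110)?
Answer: -6466/6181495 ≈ -0.0010460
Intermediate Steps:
f = 1/6466 (f = 1/(35576 - 29110) = 1/6466 ≈ 0.00015466)
1/((-37636 - 1*(-36680)) + f) = 1/((-37636 - 1*(-36680)) + 1/6466) = 1/((-37636 + 36680) + 1/6466) = 1/(-956 + 1/6466) = 1/(-6181495/6466) = -6466/6181495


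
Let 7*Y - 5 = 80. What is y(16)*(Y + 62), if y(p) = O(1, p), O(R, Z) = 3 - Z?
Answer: -6747/7 ≈ -963.86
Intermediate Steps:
Y = 85/7 (Y = 5/7 + (⅐)*80 = 5/7 + 80/7 = 85/7 ≈ 12.143)
y(p) = 3 - p
y(16)*(Y + 62) = (3 - 1*16)*(85/7 + 62) = (3 - 16)*(519/7) = -13*519/7 = -6747/7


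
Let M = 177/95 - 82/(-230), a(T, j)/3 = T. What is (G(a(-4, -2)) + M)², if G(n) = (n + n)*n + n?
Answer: 14782182724/190969 ≈ 77406.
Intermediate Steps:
a(T, j) = 3*T
M = 970/437 (M = 177*(1/95) - 82*(-1/230) = 177/95 + 41/115 = 970/437 ≈ 2.2197)
G(n) = n + 2*n² (G(n) = (2*n)*n + n = 2*n² + n = n + 2*n²)
(G(a(-4, -2)) + M)² = ((3*(-4))*(1 + 2*(3*(-4))) + 970/437)² = (-12*(1 + 2*(-12)) + 970/437)² = (-12*(1 - 24) + 970/437)² = (-12*(-23) + 970/437)² = (276 + 970/437)² = (121582/437)² = 14782182724/190969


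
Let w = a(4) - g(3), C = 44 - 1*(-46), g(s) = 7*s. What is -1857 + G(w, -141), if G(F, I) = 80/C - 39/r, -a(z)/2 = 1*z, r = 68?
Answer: -1136291/612 ≈ -1856.7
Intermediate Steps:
a(z) = -2*z
C = 90 (C = 44 + 46 = 90)
w = -29 (w = -2*4 - 7*3 = -8 - 1*21 = -8 - 21 = -29)
G(F, I) = 193/612 (G(F, I) = 80/90 - 39/68 = 80*(1/90) - 39*1/68 = 8/9 - 39/68 = 193/612)
-1857 + G(w, -141) = -1857 + 193/612 = -1136291/612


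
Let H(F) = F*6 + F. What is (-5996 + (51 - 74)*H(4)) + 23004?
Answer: 16364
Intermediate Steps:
H(F) = 7*F (H(F) = 6*F + F = 7*F)
(-5996 + (51 - 74)*H(4)) + 23004 = (-5996 + (51 - 74)*(7*4)) + 23004 = (-5996 - 23*28) + 23004 = (-5996 - 644) + 23004 = -6640 + 23004 = 16364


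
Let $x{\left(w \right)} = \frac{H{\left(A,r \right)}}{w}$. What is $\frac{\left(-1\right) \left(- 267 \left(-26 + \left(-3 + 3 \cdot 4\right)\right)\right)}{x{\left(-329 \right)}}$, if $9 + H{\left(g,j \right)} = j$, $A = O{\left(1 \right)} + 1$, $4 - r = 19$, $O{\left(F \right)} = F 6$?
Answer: $- \frac{497777}{8} \approx -62222.0$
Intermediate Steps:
$O{\left(F \right)} = 6 F$
$r = -15$ ($r = 4 - 19 = -15$)
$A = 7$ ($A = 6 \cdot 1 + 1 = 6 + 1 = 7$)
$H{\left(g,j \right)} = -9 + j$
$x{\left(w \right)} = - \frac{24}{w}$ ($x{\left(w \right)} = \frac{-9 - 15}{w} = - \frac{24}{w}$)
$\frac{\left(-1\right) \left(- 267 \left(-26 + \left(-3 + 3 \cdot 4\right)\right)\right)}{x{\left(-329 \right)}} = \frac{\left(-1\right) \left(- 267 \left(-26 + \left(-3 + 3 \cdot 4\right)\right)\right)}{\left(-24\right) \frac{1}{-329}} = \frac{\left(-1\right) \left(- 267 \left(-26 + \left(-3 + 12\right)\right)\right)}{\left(-24\right) \left(- \frac{1}{329}\right)} = \frac{\left(-1\right) \left(- 267 \left(-26 + 9\right)\right)}{\frac{24}{329}} = - \left(-267\right) \left(-17\right) \frac{329}{24} = \left(-1\right) 4539 \cdot \frac{329}{24} = \left(-4539\right) \frac{329}{24} = - \frac{497777}{8}$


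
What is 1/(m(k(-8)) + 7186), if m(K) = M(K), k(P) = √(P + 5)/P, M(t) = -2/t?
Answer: 10779/77458022 + 4*I*√3/38729011 ≈ 0.00013916 + 1.7889e-7*I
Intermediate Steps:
k(P) = √(5 + P)/P
m(K) = -2/K
1/(m(k(-8)) + 7186) = 1/(-2*(-8/√(5 - 8)) + 7186) = 1/(-2*8*I*√3/3 + 7186) = 1/(-16*I*√3/3 + 7186) = 1/(7186 - 16*I*√3/3)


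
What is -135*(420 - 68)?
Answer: -47520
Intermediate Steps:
-135*(420 - 68) = -135*352 = -47520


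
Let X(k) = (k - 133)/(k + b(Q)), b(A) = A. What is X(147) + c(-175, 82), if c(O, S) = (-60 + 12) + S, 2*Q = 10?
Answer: 2591/76 ≈ 34.092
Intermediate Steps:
Q = 5 (Q = (½)*10 = 5)
c(O, S) = -48 + S
X(k) = (-133 + k)/(5 + k) (X(k) = (k - 133)/(k + 5) = (-133 + k)/(5 + k))
X(147) + c(-175, 82) = (-133 + 147)/(5 + 147) + (-48 + 82) = 14/152 + 34 = (1/152)*14 + 34 = 7/76 + 34 = 2591/76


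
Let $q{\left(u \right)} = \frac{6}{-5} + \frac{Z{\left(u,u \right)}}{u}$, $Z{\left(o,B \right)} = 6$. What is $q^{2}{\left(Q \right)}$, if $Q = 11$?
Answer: $\frac{1296}{3025} \approx 0.42843$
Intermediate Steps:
$q{\left(u \right)} = - \frac{6}{5} + \frac{6}{u}$ ($q{\left(u \right)} = \frac{6}{-5} + \frac{6}{u} = 6 \left(- \frac{1}{5}\right) + \frac{6}{u} = - \frac{6}{5} + \frac{6}{u}$)
$q^{2}{\left(Q \right)} = \left(- \frac{6}{5} + \frac{6}{11}\right)^{2} = \left(- \frac{36}{55}\right)^{2} = \frac{1296}{3025}$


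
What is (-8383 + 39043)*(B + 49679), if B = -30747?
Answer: 580455120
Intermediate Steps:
(-8383 + 39043)*(B + 49679) = (-8383 + 39043)*(-30747 + 49679) = 30660*18932 = 580455120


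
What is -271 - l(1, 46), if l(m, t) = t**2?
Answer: -2387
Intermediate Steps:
-271 - l(1, 46) = -271 - 1*46**2 = -271 - 1*2116 = -271 - 2116 = -2387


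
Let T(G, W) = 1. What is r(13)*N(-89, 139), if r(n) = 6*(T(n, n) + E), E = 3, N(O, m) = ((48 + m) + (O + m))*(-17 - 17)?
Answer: -193392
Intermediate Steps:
N(O, m) = -1632 - 68*m - 34*O (N(O, m) = (48 + O + 2*m)*(-34) = -1632 - 68*m - 34*O)
r(n) = 24 (r(n) = 6*(1 + 3) = 6*4 = 24)
r(13)*N(-89, 139) = 24*(-1632 - 68*139 - 34*(-89)) = 24*(-1632 - 9452 + 3026) = 24*(-8058) = -193392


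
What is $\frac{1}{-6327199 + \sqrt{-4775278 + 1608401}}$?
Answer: $- \frac{6327199}{40033450352478} - \frac{i \sqrt{3166877}}{40033450352478} \approx -1.5805 \cdot 10^{-7} - 4.4452 \cdot 10^{-11} i$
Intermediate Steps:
$\frac{1}{-6327199 + \sqrt{-4775278 + 1608401}} = \frac{1}{-6327199 + \sqrt{-3166877}} = \frac{1}{-6327199 + i \sqrt{3166877}}$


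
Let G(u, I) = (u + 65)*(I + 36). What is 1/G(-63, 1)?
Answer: 1/74 ≈ 0.013514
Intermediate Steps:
G(u, I) = (36 + I)*(65 + u) (G(u, I) = (65 + u)*(36 + I) = (36 + I)*(65 + u))
1/G(-63, 1) = 1/(2340 + 36*(-63) + 65*1 + 1*(-63)) = 1/(2340 - 2268 + 65 - 63) = 1/74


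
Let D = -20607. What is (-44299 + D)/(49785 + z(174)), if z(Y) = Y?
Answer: -64906/49959 ≈ -1.2992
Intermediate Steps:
(-44299 + D)/(49785 + z(174)) = (-44299 - 20607)/(49785 + 174) = -64906/49959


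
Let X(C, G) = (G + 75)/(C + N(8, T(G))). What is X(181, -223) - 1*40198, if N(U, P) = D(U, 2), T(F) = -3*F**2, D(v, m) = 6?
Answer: -7517174/187 ≈ -40199.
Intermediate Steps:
N(U, P) = 6
X(C, G) = (75 + G)/(6 + C) (X(C, G) = (G + 75)/(C + 6) = (75 + G)/(6 + C))
X(181, -223) - 1*40198 = (75 - 223)/(6 + 181) - 1*40198 = -148/187 - 40198 = -7517174/187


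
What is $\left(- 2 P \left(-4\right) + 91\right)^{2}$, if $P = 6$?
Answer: $19321$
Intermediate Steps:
$\left(- 2 P \left(-4\right) + 91\right)^{2} = \left(\left(-2\right) 6 \left(-4\right) + 91\right)^{2} = \left(\left(-12\right) \left(-4\right) + 91\right)^{2} = \left(48 + 91\right)^{2} = 139^{2} = 19321$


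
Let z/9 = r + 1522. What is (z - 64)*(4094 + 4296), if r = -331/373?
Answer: 42642200170/373 ≈ 1.1432e+8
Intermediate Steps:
r = -331/373 (r = -331*1/373 = -331/373 ≈ -0.88740)
z = 5106375/373 (z = 9*(-331/373 + 1522) = 9*(567375/373) = 5106375/373 ≈ 13690.)
(z - 64)*(4094 + 4296) = (5106375/373 - 64)*(4094 + 4296) = (5082503/373)*8390 = 42642200170/373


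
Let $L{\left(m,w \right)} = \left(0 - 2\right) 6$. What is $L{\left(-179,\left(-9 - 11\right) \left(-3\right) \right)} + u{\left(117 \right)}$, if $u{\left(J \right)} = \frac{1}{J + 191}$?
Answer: $- \frac{3695}{308} \approx -11.997$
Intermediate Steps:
$L{\left(m,w \right)} = -12$ ($L{\left(m,w \right)} = \left(-2\right) 6 = -12$)
$u{\left(J \right)} = \frac{1}{191 + J}$
$L{\left(-179,\left(-9 - 11\right) \left(-3\right) \right)} + u{\left(117 \right)} = -12 + \frac{1}{191 + 117} = -12 + \frac{1}{308} = - \frac{3695}{308}$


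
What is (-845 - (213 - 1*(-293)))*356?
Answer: -480956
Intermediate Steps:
(-845 - (213 - 1*(-293)))*356 = (-845 - (213 + 293))*356 = (-845 - 1*506)*356 = (-845 - 506)*356 = -1351*356 = -480956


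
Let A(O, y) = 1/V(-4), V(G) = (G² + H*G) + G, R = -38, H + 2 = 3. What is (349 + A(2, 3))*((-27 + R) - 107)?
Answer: -120099/2 ≈ -60050.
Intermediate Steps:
H = 1 (H = -2 + 3 = 1)
V(G) = G² + 2*G (V(G) = (G² + 1*G) + G = (G² + G) + G = (G + G²) + G = G² + 2*G)
A(O, y) = ⅛ (A(O, y) = 1/(-4*(2 - 4)) = 1/(-4*(-2)) = 1/8 = ⅛)
(349 + A(2, 3))*((-27 + R) - 107) = (349 + ⅛)*((-27 - 38) - 107) = 2793*(-65 - 107)/8 = (2793/8)*(-172) = -120099/2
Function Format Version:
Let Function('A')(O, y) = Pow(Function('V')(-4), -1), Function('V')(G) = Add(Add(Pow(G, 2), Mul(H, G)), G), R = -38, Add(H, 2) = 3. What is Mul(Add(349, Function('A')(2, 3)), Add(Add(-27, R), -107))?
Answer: Rational(-120099, 2) ≈ -60050.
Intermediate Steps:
H = 1 (H = Add(-2, 3) = 1)
Function('V')(G) = Add(Pow(G, 2), Mul(2, G)) (Function('V')(G) = Add(Add(Pow(G, 2), Mul(1, G)), G) = Add(Add(Pow(G, 2), G), G) = Add(Add(G, Pow(G, 2)), G) = Add(Pow(G, 2), Mul(2, G)))
Function('A')(O, y) = Rational(1, 8) (Function('A')(O, y) = Pow(Mul(-4, Add(2, -4)), -1) = Pow(Mul(-4, -2), -1) = Pow(8, -1) = Rational(1, 8))
Mul(Add(349, Function('A')(2, 3)), Add(Add(-27, R), -107)) = Mul(Add(349, Rational(1, 8)), Add(Add(-27, -38), -107)) = Mul(Rational(2793, 8), Add(-65, -107)) = Mul(Rational(2793, 8), -172) = Rational(-120099, 2)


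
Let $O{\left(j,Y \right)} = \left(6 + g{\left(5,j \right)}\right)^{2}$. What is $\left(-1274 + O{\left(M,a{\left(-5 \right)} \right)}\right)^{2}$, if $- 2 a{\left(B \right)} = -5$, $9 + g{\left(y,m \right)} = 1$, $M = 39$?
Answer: $1612900$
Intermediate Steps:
$g{\left(y,m \right)} = -8$ ($g{\left(y,m \right)} = -9 + 1 = -8$)
$a{\left(B \right)} = \frac{5}{2}$ ($a{\left(B \right)} = \left(- \frac{1}{2}\right) \left(-5\right) = \frac{5}{2}$)
$O{\left(j,Y \right)} = 4$ ($O{\left(j,Y \right)} = \left(6 - 8\right)^{2} = \left(-2\right)^{2} = 4$)
$\left(-1274 + O{\left(M,a{\left(-5 \right)} \right)}\right)^{2} = \left(-1274 + 4\right)^{2} = \left(-1270\right)^{2} = 1612900$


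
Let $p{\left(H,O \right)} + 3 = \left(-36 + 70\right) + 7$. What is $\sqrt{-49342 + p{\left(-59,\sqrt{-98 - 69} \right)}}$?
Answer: $2 i \sqrt{12326} \approx 222.04 i$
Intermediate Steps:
$p{\left(H,O \right)} = 38$ ($p{\left(H,O \right)} = -3 + \left(\left(-36 + 70\right) + 7\right) = -3 + \left(34 + 7\right) = -3 + 41 = 38$)
$\sqrt{-49342 + p{\left(-59,\sqrt{-98 - 69} \right)}} = \sqrt{-49342 + 38} = \sqrt{-49304} = 2 i \sqrt{12326}$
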